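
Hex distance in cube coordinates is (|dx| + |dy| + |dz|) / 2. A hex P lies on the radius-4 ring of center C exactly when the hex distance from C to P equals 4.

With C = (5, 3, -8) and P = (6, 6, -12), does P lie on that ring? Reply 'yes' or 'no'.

Answer: yes

Derivation:
|px - cx| = |6 - 5| = 1
|py - cy| = |6 - 3| = 3
|pz - cz| = |-12 - (-8)| = 4
distance = (1+3+4)/2 = 8/2 = 4
radius = 4; distance == radius -> yes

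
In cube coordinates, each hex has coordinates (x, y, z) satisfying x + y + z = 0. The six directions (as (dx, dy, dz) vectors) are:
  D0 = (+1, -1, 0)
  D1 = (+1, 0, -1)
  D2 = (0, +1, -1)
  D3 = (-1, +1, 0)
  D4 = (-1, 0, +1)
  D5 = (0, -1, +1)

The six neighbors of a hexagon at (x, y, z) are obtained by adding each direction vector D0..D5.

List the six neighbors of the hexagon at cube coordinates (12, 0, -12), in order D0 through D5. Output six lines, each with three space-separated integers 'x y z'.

Center: (12, 0, -12). Add each direction:
  D0: (12, 0, -12) + (1, -1, 0) = (13, -1, -12)
  D1: (12, 0, -12) + (1, 0, -1) = (13, 0, -13)
  D2: (12, 0, -12) + (0, 1, -1) = (12, 1, -13)
  D3: (12, 0, -12) + (-1, 1, 0) = (11, 1, -12)
  D4: (12, 0, -12) + (-1, 0, 1) = (11, 0, -11)
  D5: (12, 0, -12) + (0, -1, 1) = (12, -1, -11)

Answer: 13 -1 -12
13 0 -13
12 1 -13
11 1 -12
11 0 -11
12 -1 -11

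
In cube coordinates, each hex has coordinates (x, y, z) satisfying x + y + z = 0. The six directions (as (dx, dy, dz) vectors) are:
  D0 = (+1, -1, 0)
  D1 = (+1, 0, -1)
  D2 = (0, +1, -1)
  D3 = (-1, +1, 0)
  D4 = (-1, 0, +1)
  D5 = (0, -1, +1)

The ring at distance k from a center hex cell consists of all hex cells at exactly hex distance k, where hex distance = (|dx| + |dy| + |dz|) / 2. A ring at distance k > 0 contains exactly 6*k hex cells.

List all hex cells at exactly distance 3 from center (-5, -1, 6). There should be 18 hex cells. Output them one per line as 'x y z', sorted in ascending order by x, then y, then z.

Answer: -8 -1 9
-8 0 8
-8 1 7
-8 2 6
-7 -2 9
-7 2 5
-6 -3 9
-6 2 4
-5 -4 9
-5 2 3
-4 -4 8
-4 1 3
-3 -4 7
-3 0 3
-2 -4 6
-2 -3 5
-2 -2 4
-2 -1 3

Derivation:
Walk ring at distance 3 from (-5, -1, 6):
Start at center + D4*3 = (-8, -1, 9)
  hex 0: (-8, -1, 9)
  hex 1: (-7, -2, 9)
  hex 2: (-6, -3, 9)
  hex 3: (-5, -4, 9)
  hex 4: (-4, -4, 8)
  hex 5: (-3, -4, 7)
  hex 6: (-2, -4, 6)
  hex 7: (-2, -3, 5)
  hex 8: (-2, -2, 4)
  hex 9: (-2, -1, 3)
  hex 10: (-3, 0, 3)
  hex 11: (-4, 1, 3)
  hex 12: (-5, 2, 3)
  hex 13: (-6, 2, 4)
  hex 14: (-7, 2, 5)
  hex 15: (-8, 2, 6)
  hex 16: (-8, 1, 7)
  hex 17: (-8, 0, 8)
Sorted: 18 hexes.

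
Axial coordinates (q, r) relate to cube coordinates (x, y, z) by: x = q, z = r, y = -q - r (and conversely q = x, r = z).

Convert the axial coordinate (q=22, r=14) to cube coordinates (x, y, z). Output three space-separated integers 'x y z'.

x = q = 22
z = r = 14
y = -x - z = -(22) - (14) = -36

Answer: 22 -36 14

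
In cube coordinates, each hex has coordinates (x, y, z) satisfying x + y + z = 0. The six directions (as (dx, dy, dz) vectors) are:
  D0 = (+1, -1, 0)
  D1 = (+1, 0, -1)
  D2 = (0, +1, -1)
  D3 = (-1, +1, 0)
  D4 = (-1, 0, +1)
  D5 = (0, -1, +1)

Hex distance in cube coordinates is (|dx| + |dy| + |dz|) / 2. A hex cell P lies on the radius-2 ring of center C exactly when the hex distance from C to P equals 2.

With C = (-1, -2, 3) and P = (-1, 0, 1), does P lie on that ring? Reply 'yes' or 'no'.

|px - cx| = |-1 - (-1)| = 0
|py - cy| = |0 - (-2)| = 2
|pz - cz| = |1 - 3| = 2
distance = (0+2+2)/2 = 4/2 = 2
radius = 2; distance == radius -> yes

Answer: yes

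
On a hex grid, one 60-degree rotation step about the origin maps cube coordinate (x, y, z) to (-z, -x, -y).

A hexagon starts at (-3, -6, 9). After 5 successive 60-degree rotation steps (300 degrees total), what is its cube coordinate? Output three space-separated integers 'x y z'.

Answer: 6 -9 3

Derivation:
Start: (-3, -6, 9)
Step 1: (-3, -6, 9) -> (-(9), -(-3), -(-6)) = (-9, 3, 6)
Step 2: (-9, 3, 6) -> (-(6), -(-9), -(3)) = (-6, 9, -3)
Step 3: (-6, 9, -3) -> (-(-3), -(-6), -(9)) = (3, 6, -9)
Step 4: (3, 6, -9) -> (-(-9), -(3), -(6)) = (9, -3, -6)
Step 5: (9, -3, -6) -> (-(-6), -(9), -(-3)) = (6, -9, 3)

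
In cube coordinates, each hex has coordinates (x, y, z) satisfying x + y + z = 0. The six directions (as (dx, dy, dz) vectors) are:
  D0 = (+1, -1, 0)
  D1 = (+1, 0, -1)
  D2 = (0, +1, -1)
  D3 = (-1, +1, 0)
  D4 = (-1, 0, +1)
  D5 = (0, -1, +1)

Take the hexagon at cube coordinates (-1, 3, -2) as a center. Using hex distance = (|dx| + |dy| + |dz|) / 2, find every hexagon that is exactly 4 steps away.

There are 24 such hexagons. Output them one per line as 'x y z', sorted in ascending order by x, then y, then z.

Answer: -5 3 2
-5 4 1
-5 5 0
-5 6 -1
-5 7 -2
-4 2 2
-4 7 -3
-3 1 2
-3 7 -4
-2 0 2
-2 7 -5
-1 -1 2
-1 7 -6
0 -1 1
0 6 -6
1 -1 0
1 5 -6
2 -1 -1
2 4 -6
3 -1 -2
3 0 -3
3 1 -4
3 2 -5
3 3 -6

Derivation:
Walk ring at distance 4 from (-1, 3, -2):
Start at center + D4*4 = (-5, 3, 2)
  hex 0: (-5, 3, 2)
  hex 1: (-4, 2, 2)
  hex 2: (-3, 1, 2)
  hex 3: (-2, 0, 2)
  hex 4: (-1, -1, 2)
  hex 5: (0, -1, 1)
  hex 6: (1, -1, 0)
  hex 7: (2, -1, -1)
  hex 8: (3, -1, -2)
  hex 9: (3, 0, -3)
  hex 10: (3, 1, -4)
  hex 11: (3, 2, -5)
  hex 12: (3, 3, -6)
  hex 13: (2, 4, -6)
  hex 14: (1, 5, -6)
  hex 15: (0, 6, -6)
  hex 16: (-1, 7, -6)
  hex 17: (-2, 7, -5)
  hex 18: (-3, 7, -4)
  hex 19: (-4, 7, -3)
  hex 20: (-5, 7, -2)
  hex 21: (-5, 6, -1)
  hex 22: (-5, 5, 0)
  hex 23: (-5, 4, 1)
Sorted: 24 hexes.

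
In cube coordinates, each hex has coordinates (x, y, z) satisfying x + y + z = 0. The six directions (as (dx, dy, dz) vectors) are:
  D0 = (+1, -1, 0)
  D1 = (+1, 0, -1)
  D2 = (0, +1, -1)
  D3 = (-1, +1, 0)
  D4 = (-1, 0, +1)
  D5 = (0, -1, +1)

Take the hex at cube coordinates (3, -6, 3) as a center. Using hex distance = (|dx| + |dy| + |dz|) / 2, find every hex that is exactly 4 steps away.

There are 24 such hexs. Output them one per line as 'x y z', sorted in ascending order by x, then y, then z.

Walk ring at distance 4 from (3, -6, 3):
Start at center + D4*4 = (-1, -6, 7)
  hex 0: (-1, -6, 7)
  hex 1: (0, -7, 7)
  hex 2: (1, -8, 7)
  hex 3: (2, -9, 7)
  hex 4: (3, -10, 7)
  hex 5: (4, -10, 6)
  hex 6: (5, -10, 5)
  hex 7: (6, -10, 4)
  hex 8: (7, -10, 3)
  hex 9: (7, -9, 2)
  hex 10: (7, -8, 1)
  hex 11: (7, -7, 0)
  hex 12: (7, -6, -1)
  hex 13: (6, -5, -1)
  hex 14: (5, -4, -1)
  hex 15: (4, -3, -1)
  hex 16: (3, -2, -1)
  hex 17: (2, -2, 0)
  hex 18: (1, -2, 1)
  hex 19: (0, -2, 2)
  hex 20: (-1, -2, 3)
  hex 21: (-1, -3, 4)
  hex 22: (-1, -4, 5)
  hex 23: (-1, -5, 6)
Sorted: 24 hexes.

Answer: -1 -6 7
-1 -5 6
-1 -4 5
-1 -3 4
-1 -2 3
0 -7 7
0 -2 2
1 -8 7
1 -2 1
2 -9 7
2 -2 0
3 -10 7
3 -2 -1
4 -10 6
4 -3 -1
5 -10 5
5 -4 -1
6 -10 4
6 -5 -1
7 -10 3
7 -9 2
7 -8 1
7 -7 0
7 -6 -1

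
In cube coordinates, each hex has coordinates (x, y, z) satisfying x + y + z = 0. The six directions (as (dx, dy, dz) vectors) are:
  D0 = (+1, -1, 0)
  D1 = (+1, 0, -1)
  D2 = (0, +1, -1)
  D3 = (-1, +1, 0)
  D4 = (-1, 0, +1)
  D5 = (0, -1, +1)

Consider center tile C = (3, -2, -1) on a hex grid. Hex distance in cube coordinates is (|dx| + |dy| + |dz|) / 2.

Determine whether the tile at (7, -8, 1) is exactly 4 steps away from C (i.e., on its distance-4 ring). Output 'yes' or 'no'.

|px - cx| = |7 - 3| = 4
|py - cy| = |-8 - (-2)| = 6
|pz - cz| = |1 - (-1)| = 2
distance = (4+6+2)/2 = 12/2 = 6
radius = 4; distance != radius -> no

Answer: no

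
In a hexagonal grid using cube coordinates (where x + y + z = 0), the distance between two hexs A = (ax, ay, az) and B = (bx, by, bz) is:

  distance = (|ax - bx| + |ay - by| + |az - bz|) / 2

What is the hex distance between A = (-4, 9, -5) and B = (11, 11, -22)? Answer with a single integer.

|ax - bx| = |-4 - 11| = 15
|ay - by| = |9 - 11| = 2
|az - bz| = |-5 - (-22)| = 17
distance = (15 + 2 + 17) / 2 = 34 / 2 = 17

Answer: 17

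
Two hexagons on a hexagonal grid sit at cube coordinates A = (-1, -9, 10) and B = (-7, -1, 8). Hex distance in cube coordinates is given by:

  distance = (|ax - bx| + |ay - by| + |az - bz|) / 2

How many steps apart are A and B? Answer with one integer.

|ax - bx| = |-1 - (-7)| = 6
|ay - by| = |-9 - (-1)| = 8
|az - bz| = |10 - 8| = 2
distance = (6 + 8 + 2) / 2 = 16 / 2 = 8

Answer: 8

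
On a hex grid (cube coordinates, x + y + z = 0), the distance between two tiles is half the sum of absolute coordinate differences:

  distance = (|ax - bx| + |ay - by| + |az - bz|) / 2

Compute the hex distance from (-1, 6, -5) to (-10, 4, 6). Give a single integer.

|ax - bx| = |-1 - (-10)| = 9
|ay - by| = |6 - 4| = 2
|az - bz| = |-5 - 6| = 11
distance = (9 + 2 + 11) / 2 = 22 / 2 = 11

Answer: 11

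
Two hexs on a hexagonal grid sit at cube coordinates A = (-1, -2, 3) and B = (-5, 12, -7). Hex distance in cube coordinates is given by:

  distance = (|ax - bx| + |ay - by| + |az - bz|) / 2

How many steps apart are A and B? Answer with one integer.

Answer: 14

Derivation:
|ax - bx| = |-1 - (-5)| = 4
|ay - by| = |-2 - 12| = 14
|az - bz| = |3 - (-7)| = 10
distance = (4 + 14 + 10) / 2 = 28 / 2 = 14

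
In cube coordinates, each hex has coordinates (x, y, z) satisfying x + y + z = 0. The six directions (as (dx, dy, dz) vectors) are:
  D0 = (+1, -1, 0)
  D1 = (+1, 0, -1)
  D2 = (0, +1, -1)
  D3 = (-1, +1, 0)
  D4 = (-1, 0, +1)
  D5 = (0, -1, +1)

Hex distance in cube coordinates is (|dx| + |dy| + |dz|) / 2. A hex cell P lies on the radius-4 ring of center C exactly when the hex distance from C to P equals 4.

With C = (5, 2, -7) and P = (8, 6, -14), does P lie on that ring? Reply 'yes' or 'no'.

Answer: no

Derivation:
|px - cx| = |8 - 5| = 3
|py - cy| = |6 - 2| = 4
|pz - cz| = |-14 - (-7)| = 7
distance = (3+4+7)/2 = 14/2 = 7
radius = 4; distance != radius -> no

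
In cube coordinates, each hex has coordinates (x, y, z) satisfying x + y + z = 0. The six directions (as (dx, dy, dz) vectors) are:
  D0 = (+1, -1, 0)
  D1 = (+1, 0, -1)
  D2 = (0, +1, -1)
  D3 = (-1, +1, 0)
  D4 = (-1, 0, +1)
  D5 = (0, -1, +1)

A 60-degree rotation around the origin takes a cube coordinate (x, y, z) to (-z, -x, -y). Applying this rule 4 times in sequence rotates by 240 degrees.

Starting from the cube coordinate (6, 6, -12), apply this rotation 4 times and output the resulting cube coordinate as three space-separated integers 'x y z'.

Answer: -12 6 6

Derivation:
Start: (6, 6, -12)
Step 1: (6, 6, -12) -> (-(-12), -(6), -(6)) = (12, -6, -6)
Step 2: (12, -6, -6) -> (-(-6), -(12), -(-6)) = (6, -12, 6)
Step 3: (6, -12, 6) -> (-(6), -(6), -(-12)) = (-6, -6, 12)
Step 4: (-6, -6, 12) -> (-(12), -(-6), -(-6)) = (-12, 6, 6)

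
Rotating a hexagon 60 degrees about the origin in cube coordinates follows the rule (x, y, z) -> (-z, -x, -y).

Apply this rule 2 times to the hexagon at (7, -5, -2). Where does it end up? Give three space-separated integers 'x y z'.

Start: (7, -5, -2)
Step 1: (7, -5, -2) -> (-(-2), -(7), -(-5)) = (2, -7, 5)
Step 2: (2, -7, 5) -> (-(5), -(2), -(-7)) = (-5, -2, 7)

Answer: -5 -2 7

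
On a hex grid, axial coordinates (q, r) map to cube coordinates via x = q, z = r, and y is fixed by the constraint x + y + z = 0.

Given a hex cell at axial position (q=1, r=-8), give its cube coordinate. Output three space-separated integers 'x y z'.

Answer: 1 7 -8

Derivation:
x = q = 1
z = r = -8
y = -x - z = -(1) - (-8) = 7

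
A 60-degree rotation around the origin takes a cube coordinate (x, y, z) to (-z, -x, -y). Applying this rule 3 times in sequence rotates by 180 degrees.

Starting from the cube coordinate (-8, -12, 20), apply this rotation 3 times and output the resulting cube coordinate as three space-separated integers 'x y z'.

Start: (-8, -12, 20)
Step 1: (-8, -12, 20) -> (-(20), -(-8), -(-12)) = (-20, 8, 12)
Step 2: (-20, 8, 12) -> (-(12), -(-20), -(8)) = (-12, 20, -8)
Step 3: (-12, 20, -8) -> (-(-8), -(-12), -(20)) = (8, 12, -20)

Answer: 8 12 -20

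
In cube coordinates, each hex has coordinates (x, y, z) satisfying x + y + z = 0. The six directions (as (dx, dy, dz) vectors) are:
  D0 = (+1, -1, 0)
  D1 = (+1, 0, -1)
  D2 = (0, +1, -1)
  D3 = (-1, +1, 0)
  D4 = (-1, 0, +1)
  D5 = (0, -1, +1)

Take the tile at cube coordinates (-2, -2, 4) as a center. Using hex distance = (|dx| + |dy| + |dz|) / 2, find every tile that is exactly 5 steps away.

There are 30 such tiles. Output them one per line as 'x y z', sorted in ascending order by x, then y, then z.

Walk ring at distance 5 from (-2, -2, 4):
Start at center + D4*5 = (-7, -2, 9)
  hex 0: (-7, -2, 9)
  hex 1: (-6, -3, 9)
  hex 2: (-5, -4, 9)
  hex 3: (-4, -5, 9)
  hex 4: (-3, -6, 9)
  hex 5: (-2, -7, 9)
  hex 6: (-1, -7, 8)
  hex 7: (0, -7, 7)
  hex 8: (1, -7, 6)
  hex 9: (2, -7, 5)
  hex 10: (3, -7, 4)
  hex 11: (3, -6, 3)
  hex 12: (3, -5, 2)
  hex 13: (3, -4, 1)
  hex 14: (3, -3, 0)
  hex 15: (3, -2, -1)
  hex 16: (2, -1, -1)
  hex 17: (1, 0, -1)
  hex 18: (0, 1, -1)
  hex 19: (-1, 2, -1)
  hex 20: (-2, 3, -1)
  hex 21: (-3, 3, 0)
  hex 22: (-4, 3, 1)
  hex 23: (-5, 3, 2)
  hex 24: (-6, 3, 3)
  hex 25: (-7, 3, 4)
  hex 26: (-7, 2, 5)
  hex 27: (-7, 1, 6)
  hex 28: (-7, 0, 7)
  hex 29: (-7, -1, 8)
Sorted: 30 hexes.

Answer: -7 -2 9
-7 -1 8
-7 0 7
-7 1 6
-7 2 5
-7 3 4
-6 -3 9
-6 3 3
-5 -4 9
-5 3 2
-4 -5 9
-4 3 1
-3 -6 9
-3 3 0
-2 -7 9
-2 3 -1
-1 -7 8
-1 2 -1
0 -7 7
0 1 -1
1 -7 6
1 0 -1
2 -7 5
2 -1 -1
3 -7 4
3 -6 3
3 -5 2
3 -4 1
3 -3 0
3 -2 -1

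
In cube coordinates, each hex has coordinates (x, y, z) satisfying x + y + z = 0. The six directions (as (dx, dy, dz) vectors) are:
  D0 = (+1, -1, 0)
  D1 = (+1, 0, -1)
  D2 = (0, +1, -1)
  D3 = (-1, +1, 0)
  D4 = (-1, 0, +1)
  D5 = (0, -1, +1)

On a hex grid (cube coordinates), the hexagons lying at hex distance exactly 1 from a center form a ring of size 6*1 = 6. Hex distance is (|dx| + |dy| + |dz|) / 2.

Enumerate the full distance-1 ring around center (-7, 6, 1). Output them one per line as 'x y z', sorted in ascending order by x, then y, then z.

Answer: -8 6 2
-8 7 1
-7 5 2
-7 7 0
-6 5 1
-6 6 0

Derivation:
Walk ring at distance 1 from (-7, 6, 1):
Start at center + D4*1 = (-8, 6, 2)
  hex 0: (-8, 6, 2)
  hex 1: (-7, 5, 2)
  hex 2: (-6, 5, 1)
  hex 3: (-6, 6, 0)
  hex 4: (-7, 7, 0)
  hex 5: (-8, 7, 1)
Sorted: 6 hexes.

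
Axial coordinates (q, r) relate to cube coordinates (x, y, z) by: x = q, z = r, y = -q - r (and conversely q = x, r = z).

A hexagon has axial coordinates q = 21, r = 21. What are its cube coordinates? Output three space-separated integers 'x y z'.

Answer: 21 -42 21

Derivation:
x = q = 21
z = r = 21
y = -x - z = -(21) - (21) = -42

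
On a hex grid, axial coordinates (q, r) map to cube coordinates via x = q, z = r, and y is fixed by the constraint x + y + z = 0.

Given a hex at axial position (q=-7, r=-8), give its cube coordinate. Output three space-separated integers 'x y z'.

Answer: -7 15 -8

Derivation:
x = q = -7
z = r = -8
y = -x - z = -(-7) - (-8) = 15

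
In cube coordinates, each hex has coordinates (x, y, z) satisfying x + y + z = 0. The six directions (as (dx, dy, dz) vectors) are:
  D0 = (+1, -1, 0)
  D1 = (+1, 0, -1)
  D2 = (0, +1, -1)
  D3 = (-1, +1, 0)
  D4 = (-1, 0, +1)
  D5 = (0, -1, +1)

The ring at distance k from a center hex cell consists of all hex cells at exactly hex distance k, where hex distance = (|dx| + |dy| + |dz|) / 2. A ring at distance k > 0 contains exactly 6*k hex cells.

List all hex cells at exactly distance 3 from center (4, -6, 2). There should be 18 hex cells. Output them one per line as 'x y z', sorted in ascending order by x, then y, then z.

Walk ring at distance 3 from (4, -6, 2):
Start at center + D4*3 = (1, -6, 5)
  hex 0: (1, -6, 5)
  hex 1: (2, -7, 5)
  hex 2: (3, -8, 5)
  hex 3: (4, -9, 5)
  hex 4: (5, -9, 4)
  hex 5: (6, -9, 3)
  hex 6: (7, -9, 2)
  hex 7: (7, -8, 1)
  hex 8: (7, -7, 0)
  hex 9: (7, -6, -1)
  hex 10: (6, -5, -1)
  hex 11: (5, -4, -1)
  hex 12: (4, -3, -1)
  hex 13: (3, -3, 0)
  hex 14: (2, -3, 1)
  hex 15: (1, -3, 2)
  hex 16: (1, -4, 3)
  hex 17: (1, -5, 4)
Sorted: 18 hexes.

Answer: 1 -6 5
1 -5 4
1 -4 3
1 -3 2
2 -7 5
2 -3 1
3 -8 5
3 -3 0
4 -9 5
4 -3 -1
5 -9 4
5 -4 -1
6 -9 3
6 -5 -1
7 -9 2
7 -8 1
7 -7 0
7 -6 -1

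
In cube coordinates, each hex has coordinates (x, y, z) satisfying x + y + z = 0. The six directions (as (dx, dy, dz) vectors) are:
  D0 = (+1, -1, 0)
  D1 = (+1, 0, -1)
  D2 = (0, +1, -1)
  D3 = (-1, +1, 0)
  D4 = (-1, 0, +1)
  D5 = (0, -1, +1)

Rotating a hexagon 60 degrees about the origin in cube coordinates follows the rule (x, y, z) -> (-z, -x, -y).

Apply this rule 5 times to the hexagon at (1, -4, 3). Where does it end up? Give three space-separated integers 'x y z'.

Answer: 4 -3 -1

Derivation:
Start: (1, -4, 3)
Step 1: (1, -4, 3) -> (-(3), -(1), -(-4)) = (-3, -1, 4)
Step 2: (-3, -1, 4) -> (-(4), -(-3), -(-1)) = (-4, 3, 1)
Step 3: (-4, 3, 1) -> (-(1), -(-4), -(3)) = (-1, 4, -3)
Step 4: (-1, 4, -3) -> (-(-3), -(-1), -(4)) = (3, 1, -4)
Step 5: (3, 1, -4) -> (-(-4), -(3), -(1)) = (4, -3, -1)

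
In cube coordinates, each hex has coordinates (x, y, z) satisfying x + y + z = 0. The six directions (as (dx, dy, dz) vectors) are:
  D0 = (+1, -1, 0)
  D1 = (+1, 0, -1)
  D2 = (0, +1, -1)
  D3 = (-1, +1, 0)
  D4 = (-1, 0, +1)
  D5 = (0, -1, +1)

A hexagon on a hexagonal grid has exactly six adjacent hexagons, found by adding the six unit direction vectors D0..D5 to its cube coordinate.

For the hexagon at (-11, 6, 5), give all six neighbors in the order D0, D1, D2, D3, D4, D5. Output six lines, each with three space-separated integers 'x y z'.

Center: (-11, 6, 5). Add each direction:
  D0: (-11, 6, 5) + (1, -1, 0) = (-10, 5, 5)
  D1: (-11, 6, 5) + (1, 0, -1) = (-10, 6, 4)
  D2: (-11, 6, 5) + (0, 1, -1) = (-11, 7, 4)
  D3: (-11, 6, 5) + (-1, 1, 0) = (-12, 7, 5)
  D4: (-11, 6, 5) + (-1, 0, 1) = (-12, 6, 6)
  D5: (-11, 6, 5) + (0, -1, 1) = (-11, 5, 6)

Answer: -10 5 5
-10 6 4
-11 7 4
-12 7 5
-12 6 6
-11 5 6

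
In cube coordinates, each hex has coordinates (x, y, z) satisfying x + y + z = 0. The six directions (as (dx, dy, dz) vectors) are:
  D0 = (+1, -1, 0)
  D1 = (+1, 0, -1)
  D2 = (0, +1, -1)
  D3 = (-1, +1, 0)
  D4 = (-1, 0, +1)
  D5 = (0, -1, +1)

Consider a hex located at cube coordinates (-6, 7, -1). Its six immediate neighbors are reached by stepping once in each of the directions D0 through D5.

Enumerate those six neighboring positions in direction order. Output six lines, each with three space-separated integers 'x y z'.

Answer: -5 6 -1
-5 7 -2
-6 8 -2
-7 8 -1
-7 7 0
-6 6 0

Derivation:
Center: (-6, 7, -1). Add each direction:
  D0: (-6, 7, -1) + (1, -1, 0) = (-5, 6, -1)
  D1: (-6, 7, -1) + (1, 0, -1) = (-5, 7, -2)
  D2: (-6, 7, -1) + (0, 1, -1) = (-6, 8, -2)
  D3: (-6, 7, -1) + (-1, 1, 0) = (-7, 8, -1)
  D4: (-6, 7, -1) + (-1, 0, 1) = (-7, 7, 0)
  D5: (-6, 7, -1) + (0, -1, 1) = (-6, 6, 0)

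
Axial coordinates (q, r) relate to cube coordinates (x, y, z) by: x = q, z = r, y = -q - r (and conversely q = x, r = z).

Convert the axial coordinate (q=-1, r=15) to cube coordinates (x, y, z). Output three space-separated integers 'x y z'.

Answer: -1 -14 15

Derivation:
x = q = -1
z = r = 15
y = -x - z = -(-1) - (15) = -14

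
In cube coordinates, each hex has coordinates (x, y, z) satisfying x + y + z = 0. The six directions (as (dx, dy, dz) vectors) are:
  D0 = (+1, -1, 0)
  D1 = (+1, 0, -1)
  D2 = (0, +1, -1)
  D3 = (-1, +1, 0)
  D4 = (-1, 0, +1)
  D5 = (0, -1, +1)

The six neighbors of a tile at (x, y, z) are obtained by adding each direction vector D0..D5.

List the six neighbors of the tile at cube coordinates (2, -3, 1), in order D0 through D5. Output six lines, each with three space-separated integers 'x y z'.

Answer: 3 -4 1
3 -3 0
2 -2 0
1 -2 1
1 -3 2
2 -4 2

Derivation:
Center: (2, -3, 1). Add each direction:
  D0: (2, -3, 1) + (1, -1, 0) = (3, -4, 1)
  D1: (2, -3, 1) + (1, 0, -1) = (3, -3, 0)
  D2: (2, -3, 1) + (0, 1, -1) = (2, -2, 0)
  D3: (2, -3, 1) + (-1, 1, 0) = (1, -2, 1)
  D4: (2, -3, 1) + (-1, 0, 1) = (1, -3, 2)
  D5: (2, -3, 1) + (0, -1, 1) = (2, -4, 2)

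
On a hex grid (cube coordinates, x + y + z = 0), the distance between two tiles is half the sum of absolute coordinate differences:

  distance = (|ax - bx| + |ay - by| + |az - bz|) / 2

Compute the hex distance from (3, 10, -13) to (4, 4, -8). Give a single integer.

|ax - bx| = |3 - 4| = 1
|ay - by| = |10 - 4| = 6
|az - bz| = |-13 - (-8)| = 5
distance = (1 + 6 + 5) / 2 = 12 / 2 = 6

Answer: 6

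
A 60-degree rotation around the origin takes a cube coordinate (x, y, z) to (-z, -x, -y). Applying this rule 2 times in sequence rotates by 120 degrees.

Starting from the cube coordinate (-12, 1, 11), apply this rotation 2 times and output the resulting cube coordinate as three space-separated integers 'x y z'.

Start: (-12, 1, 11)
Step 1: (-12, 1, 11) -> (-(11), -(-12), -(1)) = (-11, 12, -1)
Step 2: (-11, 12, -1) -> (-(-1), -(-11), -(12)) = (1, 11, -12)

Answer: 1 11 -12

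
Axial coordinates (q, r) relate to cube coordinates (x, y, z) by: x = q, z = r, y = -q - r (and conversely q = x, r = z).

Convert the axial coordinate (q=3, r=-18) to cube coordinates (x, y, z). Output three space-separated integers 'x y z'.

Answer: 3 15 -18

Derivation:
x = q = 3
z = r = -18
y = -x - z = -(3) - (-18) = 15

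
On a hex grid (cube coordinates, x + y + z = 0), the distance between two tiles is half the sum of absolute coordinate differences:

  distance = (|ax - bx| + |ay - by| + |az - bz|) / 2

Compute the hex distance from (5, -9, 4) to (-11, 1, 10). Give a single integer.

Answer: 16

Derivation:
|ax - bx| = |5 - (-11)| = 16
|ay - by| = |-9 - 1| = 10
|az - bz| = |4 - 10| = 6
distance = (16 + 10 + 6) / 2 = 32 / 2 = 16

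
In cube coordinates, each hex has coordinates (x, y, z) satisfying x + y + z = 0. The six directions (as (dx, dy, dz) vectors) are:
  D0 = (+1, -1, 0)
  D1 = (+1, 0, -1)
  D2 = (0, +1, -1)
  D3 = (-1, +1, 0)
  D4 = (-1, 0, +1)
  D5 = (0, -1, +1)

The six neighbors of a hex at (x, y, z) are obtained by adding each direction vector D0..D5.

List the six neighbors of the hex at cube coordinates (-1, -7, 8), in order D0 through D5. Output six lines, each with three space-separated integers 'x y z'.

Center: (-1, -7, 8). Add each direction:
  D0: (-1, -7, 8) + (1, -1, 0) = (0, -8, 8)
  D1: (-1, -7, 8) + (1, 0, -1) = (0, -7, 7)
  D2: (-1, -7, 8) + (0, 1, -1) = (-1, -6, 7)
  D3: (-1, -7, 8) + (-1, 1, 0) = (-2, -6, 8)
  D4: (-1, -7, 8) + (-1, 0, 1) = (-2, -7, 9)
  D5: (-1, -7, 8) + (0, -1, 1) = (-1, -8, 9)

Answer: 0 -8 8
0 -7 7
-1 -6 7
-2 -6 8
-2 -7 9
-1 -8 9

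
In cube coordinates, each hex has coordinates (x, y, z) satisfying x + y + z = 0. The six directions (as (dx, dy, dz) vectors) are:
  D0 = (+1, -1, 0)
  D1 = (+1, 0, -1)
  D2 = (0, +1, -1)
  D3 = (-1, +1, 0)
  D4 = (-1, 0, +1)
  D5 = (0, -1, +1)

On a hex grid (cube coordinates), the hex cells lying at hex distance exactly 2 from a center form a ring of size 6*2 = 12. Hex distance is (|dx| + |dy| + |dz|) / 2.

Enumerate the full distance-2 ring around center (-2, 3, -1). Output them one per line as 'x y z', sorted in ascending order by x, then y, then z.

Answer: -4 3 1
-4 4 0
-4 5 -1
-3 2 1
-3 5 -2
-2 1 1
-2 5 -3
-1 1 0
-1 4 -3
0 1 -1
0 2 -2
0 3 -3

Derivation:
Walk ring at distance 2 from (-2, 3, -1):
Start at center + D4*2 = (-4, 3, 1)
  hex 0: (-4, 3, 1)
  hex 1: (-3, 2, 1)
  hex 2: (-2, 1, 1)
  hex 3: (-1, 1, 0)
  hex 4: (0, 1, -1)
  hex 5: (0, 2, -2)
  hex 6: (0, 3, -3)
  hex 7: (-1, 4, -3)
  hex 8: (-2, 5, -3)
  hex 9: (-3, 5, -2)
  hex 10: (-4, 5, -1)
  hex 11: (-4, 4, 0)
Sorted: 12 hexes.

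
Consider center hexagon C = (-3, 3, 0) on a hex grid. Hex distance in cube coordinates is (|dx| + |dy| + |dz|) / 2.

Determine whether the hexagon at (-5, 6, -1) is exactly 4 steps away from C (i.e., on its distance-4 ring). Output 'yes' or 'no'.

Answer: no

Derivation:
|px - cx| = |-5 - (-3)| = 2
|py - cy| = |6 - 3| = 3
|pz - cz| = |-1 - 0| = 1
distance = (2+3+1)/2 = 6/2 = 3
radius = 4; distance != radius -> no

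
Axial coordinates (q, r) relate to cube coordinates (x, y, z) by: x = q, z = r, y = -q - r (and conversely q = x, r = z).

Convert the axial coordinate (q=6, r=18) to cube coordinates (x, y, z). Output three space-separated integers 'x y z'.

x = q = 6
z = r = 18
y = -x - z = -(6) - (18) = -24

Answer: 6 -24 18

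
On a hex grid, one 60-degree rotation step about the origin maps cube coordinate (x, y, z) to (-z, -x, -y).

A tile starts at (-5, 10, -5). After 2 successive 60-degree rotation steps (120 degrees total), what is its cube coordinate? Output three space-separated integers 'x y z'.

Answer: 10 -5 -5

Derivation:
Start: (-5, 10, -5)
Step 1: (-5, 10, -5) -> (-(-5), -(-5), -(10)) = (5, 5, -10)
Step 2: (5, 5, -10) -> (-(-10), -(5), -(5)) = (10, -5, -5)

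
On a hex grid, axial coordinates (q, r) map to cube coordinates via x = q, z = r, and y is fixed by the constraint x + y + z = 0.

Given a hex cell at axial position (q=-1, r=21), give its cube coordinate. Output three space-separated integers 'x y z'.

x = q = -1
z = r = 21
y = -x - z = -(-1) - (21) = -20

Answer: -1 -20 21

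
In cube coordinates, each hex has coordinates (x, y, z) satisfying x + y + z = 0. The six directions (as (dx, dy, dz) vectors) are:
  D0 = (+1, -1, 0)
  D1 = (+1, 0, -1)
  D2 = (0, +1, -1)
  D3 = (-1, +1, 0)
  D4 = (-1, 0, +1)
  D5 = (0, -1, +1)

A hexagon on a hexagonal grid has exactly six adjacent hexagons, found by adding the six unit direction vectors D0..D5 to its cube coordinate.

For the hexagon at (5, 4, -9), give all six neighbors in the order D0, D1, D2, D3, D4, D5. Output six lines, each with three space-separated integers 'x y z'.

Answer: 6 3 -9
6 4 -10
5 5 -10
4 5 -9
4 4 -8
5 3 -8

Derivation:
Center: (5, 4, -9). Add each direction:
  D0: (5, 4, -9) + (1, -1, 0) = (6, 3, -9)
  D1: (5, 4, -9) + (1, 0, -1) = (6, 4, -10)
  D2: (5, 4, -9) + (0, 1, -1) = (5, 5, -10)
  D3: (5, 4, -9) + (-1, 1, 0) = (4, 5, -9)
  D4: (5, 4, -9) + (-1, 0, 1) = (4, 4, -8)
  D5: (5, 4, -9) + (0, -1, 1) = (5, 3, -8)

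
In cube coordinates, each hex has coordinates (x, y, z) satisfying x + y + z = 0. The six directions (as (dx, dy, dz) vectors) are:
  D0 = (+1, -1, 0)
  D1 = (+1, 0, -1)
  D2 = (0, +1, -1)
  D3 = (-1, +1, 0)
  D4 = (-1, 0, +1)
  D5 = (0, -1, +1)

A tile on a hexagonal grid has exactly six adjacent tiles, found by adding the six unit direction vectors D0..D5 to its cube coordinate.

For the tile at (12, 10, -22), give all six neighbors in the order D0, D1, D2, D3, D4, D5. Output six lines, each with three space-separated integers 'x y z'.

Center: (12, 10, -22). Add each direction:
  D0: (12, 10, -22) + (1, -1, 0) = (13, 9, -22)
  D1: (12, 10, -22) + (1, 0, -1) = (13, 10, -23)
  D2: (12, 10, -22) + (0, 1, -1) = (12, 11, -23)
  D3: (12, 10, -22) + (-1, 1, 0) = (11, 11, -22)
  D4: (12, 10, -22) + (-1, 0, 1) = (11, 10, -21)
  D5: (12, 10, -22) + (0, -1, 1) = (12, 9, -21)

Answer: 13 9 -22
13 10 -23
12 11 -23
11 11 -22
11 10 -21
12 9 -21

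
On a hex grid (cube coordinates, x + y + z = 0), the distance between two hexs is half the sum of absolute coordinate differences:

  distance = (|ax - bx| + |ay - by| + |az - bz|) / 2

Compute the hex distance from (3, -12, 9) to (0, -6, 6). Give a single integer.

Answer: 6

Derivation:
|ax - bx| = |3 - 0| = 3
|ay - by| = |-12 - (-6)| = 6
|az - bz| = |9 - 6| = 3
distance = (3 + 6 + 3) / 2 = 12 / 2 = 6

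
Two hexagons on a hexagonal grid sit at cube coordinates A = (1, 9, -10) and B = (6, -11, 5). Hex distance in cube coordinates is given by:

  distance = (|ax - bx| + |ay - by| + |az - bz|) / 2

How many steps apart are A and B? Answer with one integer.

|ax - bx| = |1 - 6| = 5
|ay - by| = |9 - (-11)| = 20
|az - bz| = |-10 - 5| = 15
distance = (5 + 20 + 15) / 2 = 40 / 2 = 20

Answer: 20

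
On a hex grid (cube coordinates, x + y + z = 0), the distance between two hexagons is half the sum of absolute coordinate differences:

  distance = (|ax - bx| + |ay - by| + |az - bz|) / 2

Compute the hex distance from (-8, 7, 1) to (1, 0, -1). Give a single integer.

|ax - bx| = |-8 - 1| = 9
|ay - by| = |7 - 0| = 7
|az - bz| = |1 - (-1)| = 2
distance = (9 + 7 + 2) / 2 = 18 / 2 = 9

Answer: 9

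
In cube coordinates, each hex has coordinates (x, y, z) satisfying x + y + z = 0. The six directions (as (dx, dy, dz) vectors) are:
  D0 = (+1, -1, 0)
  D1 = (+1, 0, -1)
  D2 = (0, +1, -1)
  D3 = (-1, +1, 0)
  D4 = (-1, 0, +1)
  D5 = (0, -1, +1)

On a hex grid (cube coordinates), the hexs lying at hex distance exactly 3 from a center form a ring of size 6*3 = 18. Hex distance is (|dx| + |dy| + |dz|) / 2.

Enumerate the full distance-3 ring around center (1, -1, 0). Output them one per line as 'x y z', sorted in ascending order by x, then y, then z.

Walk ring at distance 3 from (1, -1, 0):
Start at center + D4*3 = (-2, -1, 3)
  hex 0: (-2, -1, 3)
  hex 1: (-1, -2, 3)
  hex 2: (0, -3, 3)
  hex 3: (1, -4, 3)
  hex 4: (2, -4, 2)
  hex 5: (3, -4, 1)
  hex 6: (4, -4, 0)
  hex 7: (4, -3, -1)
  hex 8: (4, -2, -2)
  hex 9: (4, -1, -3)
  hex 10: (3, 0, -3)
  hex 11: (2, 1, -3)
  hex 12: (1, 2, -3)
  hex 13: (0, 2, -2)
  hex 14: (-1, 2, -1)
  hex 15: (-2, 2, 0)
  hex 16: (-2, 1, 1)
  hex 17: (-2, 0, 2)
Sorted: 18 hexes.

Answer: -2 -1 3
-2 0 2
-2 1 1
-2 2 0
-1 -2 3
-1 2 -1
0 -3 3
0 2 -2
1 -4 3
1 2 -3
2 -4 2
2 1 -3
3 -4 1
3 0 -3
4 -4 0
4 -3 -1
4 -2 -2
4 -1 -3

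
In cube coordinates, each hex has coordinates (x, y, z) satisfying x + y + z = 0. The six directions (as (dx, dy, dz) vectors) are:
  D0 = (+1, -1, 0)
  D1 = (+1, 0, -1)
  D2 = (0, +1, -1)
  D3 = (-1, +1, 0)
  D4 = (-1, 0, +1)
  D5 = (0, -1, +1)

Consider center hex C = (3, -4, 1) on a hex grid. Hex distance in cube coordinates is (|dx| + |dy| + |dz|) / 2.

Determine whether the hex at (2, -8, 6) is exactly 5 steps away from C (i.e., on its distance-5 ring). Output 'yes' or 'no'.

|px - cx| = |2 - 3| = 1
|py - cy| = |-8 - (-4)| = 4
|pz - cz| = |6 - 1| = 5
distance = (1+4+5)/2 = 10/2 = 5
radius = 5; distance == radius -> yes

Answer: yes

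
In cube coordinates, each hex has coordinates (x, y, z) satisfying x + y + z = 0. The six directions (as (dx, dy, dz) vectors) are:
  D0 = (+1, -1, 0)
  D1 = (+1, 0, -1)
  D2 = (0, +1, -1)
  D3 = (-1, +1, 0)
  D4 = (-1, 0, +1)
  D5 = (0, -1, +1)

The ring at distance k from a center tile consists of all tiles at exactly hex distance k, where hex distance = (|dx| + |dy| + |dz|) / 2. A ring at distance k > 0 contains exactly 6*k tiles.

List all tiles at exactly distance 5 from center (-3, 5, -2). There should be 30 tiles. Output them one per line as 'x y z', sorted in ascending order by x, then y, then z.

Answer: -8 5 3
-8 6 2
-8 7 1
-8 8 0
-8 9 -1
-8 10 -2
-7 4 3
-7 10 -3
-6 3 3
-6 10 -4
-5 2 3
-5 10 -5
-4 1 3
-4 10 -6
-3 0 3
-3 10 -7
-2 0 2
-2 9 -7
-1 0 1
-1 8 -7
0 0 0
0 7 -7
1 0 -1
1 6 -7
2 0 -2
2 1 -3
2 2 -4
2 3 -5
2 4 -6
2 5 -7

Derivation:
Walk ring at distance 5 from (-3, 5, -2):
Start at center + D4*5 = (-8, 5, 3)
  hex 0: (-8, 5, 3)
  hex 1: (-7, 4, 3)
  hex 2: (-6, 3, 3)
  hex 3: (-5, 2, 3)
  hex 4: (-4, 1, 3)
  hex 5: (-3, 0, 3)
  hex 6: (-2, 0, 2)
  hex 7: (-1, 0, 1)
  hex 8: (0, 0, 0)
  hex 9: (1, 0, -1)
  hex 10: (2, 0, -2)
  hex 11: (2, 1, -3)
  hex 12: (2, 2, -4)
  hex 13: (2, 3, -5)
  hex 14: (2, 4, -6)
  hex 15: (2, 5, -7)
  hex 16: (1, 6, -7)
  hex 17: (0, 7, -7)
  hex 18: (-1, 8, -7)
  hex 19: (-2, 9, -7)
  hex 20: (-3, 10, -7)
  hex 21: (-4, 10, -6)
  hex 22: (-5, 10, -5)
  hex 23: (-6, 10, -4)
  hex 24: (-7, 10, -3)
  hex 25: (-8, 10, -2)
  hex 26: (-8, 9, -1)
  hex 27: (-8, 8, 0)
  hex 28: (-8, 7, 1)
  hex 29: (-8, 6, 2)
Sorted: 30 hexes.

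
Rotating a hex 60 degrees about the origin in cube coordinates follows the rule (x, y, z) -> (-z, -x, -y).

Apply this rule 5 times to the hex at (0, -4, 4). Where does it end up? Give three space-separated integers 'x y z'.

Start: (0, -4, 4)
Step 1: (0, -4, 4) -> (-(4), -(0), -(-4)) = (-4, 0, 4)
Step 2: (-4, 0, 4) -> (-(4), -(-4), -(0)) = (-4, 4, 0)
Step 3: (-4, 4, 0) -> (-(0), -(-4), -(4)) = (0, 4, -4)
Step 4: (0, 4, -4) -> (-(-4), -(0), -(4)) = (4, 0, -4)
Step 5: (4, 0, -4) -> (-(-4), -(4), -(0)) = (4, -4, 0)

Answer: 4 -4 0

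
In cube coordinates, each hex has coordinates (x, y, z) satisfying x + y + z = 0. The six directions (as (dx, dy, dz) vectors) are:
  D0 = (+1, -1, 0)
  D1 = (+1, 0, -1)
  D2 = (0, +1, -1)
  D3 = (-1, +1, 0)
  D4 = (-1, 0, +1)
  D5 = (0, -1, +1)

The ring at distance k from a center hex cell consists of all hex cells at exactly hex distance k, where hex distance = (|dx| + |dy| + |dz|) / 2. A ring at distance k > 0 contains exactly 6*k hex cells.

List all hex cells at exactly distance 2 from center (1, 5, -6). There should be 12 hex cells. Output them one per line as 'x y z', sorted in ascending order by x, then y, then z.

Walk ring at distance 2 from (1, 5, -6):
Start at center + D4*2 = (-1, 5, -4)
  hex 0: (-1, 5, -4)
  hex 1: (0, 4, -4)
  hex 2: (1, 3, -4)
  hex 3: (2, 3, -5)
  hex 4: (3, 3, -6)
  hex 5: (3, 4, -7)
  hex 6: (3, 5, -8)
  hex 7: (2, 6, -8)
  hex 8: (1, 7, -8)
  hex 9: (0, 7, -7)
  hex 10: (-1, 7, -6)
  hex 11: (-1, 6, -5)
Sorted: 12 hexes.

Answer: -1 5 -4
-1 6 -5
-1 7 -6
0 4 -4
0 7 -7
1 3 -4
1 7 -8
2 3 -5
2 6 -8
3 3 -6
3 4 -7
3 5 -8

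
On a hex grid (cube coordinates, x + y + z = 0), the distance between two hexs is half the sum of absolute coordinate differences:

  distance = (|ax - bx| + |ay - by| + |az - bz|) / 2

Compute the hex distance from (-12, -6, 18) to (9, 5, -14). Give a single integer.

|ax - bx| = |-12 - 9| = 21
|ay - by| = |-6 - 5| = 11
|az - bz| = |18 - (-14)| = 32
distance = (21 + 11 + 32) / 2 = 64 / 2 = 32

Answer: 32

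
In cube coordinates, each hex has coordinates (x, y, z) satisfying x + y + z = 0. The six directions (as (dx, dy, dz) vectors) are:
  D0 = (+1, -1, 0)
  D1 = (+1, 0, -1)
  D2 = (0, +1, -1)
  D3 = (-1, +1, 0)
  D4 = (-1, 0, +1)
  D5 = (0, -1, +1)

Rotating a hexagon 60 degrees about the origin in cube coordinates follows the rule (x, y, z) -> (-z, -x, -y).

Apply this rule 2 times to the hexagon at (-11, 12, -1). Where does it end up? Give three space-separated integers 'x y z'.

Answer: 12 -1 -11

Derivation:
Start: (-11, 12, -1)
Step 1: (-11, 12, -1) -> (-(-1), -(-11), -(12)) = (1, 11, -12)
Step 2: (1, 11, -12) -> (-(-12), -(1), -(11)) = (12, -1, -11)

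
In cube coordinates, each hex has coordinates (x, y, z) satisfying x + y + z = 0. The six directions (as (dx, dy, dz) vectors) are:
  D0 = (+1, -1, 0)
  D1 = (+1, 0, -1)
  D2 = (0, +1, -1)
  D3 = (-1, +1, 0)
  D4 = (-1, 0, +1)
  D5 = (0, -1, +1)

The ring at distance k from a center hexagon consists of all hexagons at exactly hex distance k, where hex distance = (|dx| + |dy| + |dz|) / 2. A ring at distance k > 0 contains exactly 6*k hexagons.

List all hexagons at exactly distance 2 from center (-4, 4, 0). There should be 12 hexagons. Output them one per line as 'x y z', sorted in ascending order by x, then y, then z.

Answer: -6 4 2
-6 5 1
-6 6 0
-5 3 2
-5 6 -1
-4 2 2
-4 6 -2
-3 2 1
-3 5 -2
-2 2 0
-2 3 -1
-2 4 -2

Derivation:
Walk ring at distance 2 from (-4, 4, 0):
Start at center + D4*2 = (-6, 4, 2)
  hex 0: (-6, 4, 2)
  hex 1: (-5, 3, 2)
  hex 2: (-4, 2, 2)
  hex 3: (-3, 2, 1)
  hex 4: (-2, 2, 0)
  hex 5: (-2, 3, -1)
  hex 6: (-2, 4, -2)
  hex 7: (-3, 5, -2)
  hex 8: (-4, 6, -2)
  hex 9: (-5, 6, -1)
  hex 10: (-6, 6, 0)
  hex 11: (-6, 5, 1)
Sorted: 12 hexes.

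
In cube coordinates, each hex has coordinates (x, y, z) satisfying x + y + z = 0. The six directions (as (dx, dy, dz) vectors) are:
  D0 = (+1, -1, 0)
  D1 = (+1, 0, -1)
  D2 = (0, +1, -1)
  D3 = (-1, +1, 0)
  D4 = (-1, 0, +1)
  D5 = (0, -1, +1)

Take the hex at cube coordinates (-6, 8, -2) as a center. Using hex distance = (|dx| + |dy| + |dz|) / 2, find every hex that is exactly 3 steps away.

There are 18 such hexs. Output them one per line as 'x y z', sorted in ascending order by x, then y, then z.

Walk ring at distance 3 from (-6, 8, -2):
Start at center + D4*3 = (-9, 8, 1)
  hex 0: (-9, 8, 1)
  hex 1: (-8, 7, 1)
  hex 2: (-7, 6, 1)
  hex 3: (-6, 5, 1)
  hex 4: (-5, 5, 0)
  hex 5: (-4, 5, -1)
  hex 6: (-3, 5, -2)
  hex 7: (-3, 6, -3)
  hex 8: (-3, 7, -4)
  hex 9: (-3, 8, -5)
  hex 10: (-4, 9, -5)
  hex 11: (-5, 10, -5)
  hex 12: (-6, 11, -5)
  hex 13: (-7, 11, -4)
  hex 14: (-8, 11, -3)
  hex 15: (-9, 11, -2)
  hex 16: (-9, 10, -1)
  hex 17: (-9, 9, 0)
Sorted: 18 hexes.

Answer: -9 8 1
-9 9 0
-9 10 -1
-9 11 -2
-8 7 1
-8 11 -3
-7 6 1
-7 11 -4
-6 5 1
-6 11 -5
-5 5 0
-5 10 -5
-4 5 -1
-4 9 -5
-3 5 -2
-3 6 -3
-3 7 -4
-3 8 -5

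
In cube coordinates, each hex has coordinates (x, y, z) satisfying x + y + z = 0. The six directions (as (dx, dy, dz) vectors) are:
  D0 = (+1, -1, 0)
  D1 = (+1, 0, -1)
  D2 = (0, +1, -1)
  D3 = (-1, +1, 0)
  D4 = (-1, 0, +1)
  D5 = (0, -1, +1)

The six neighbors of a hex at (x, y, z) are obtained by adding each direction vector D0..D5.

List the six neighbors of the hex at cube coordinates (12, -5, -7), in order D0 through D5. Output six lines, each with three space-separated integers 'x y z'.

Answer: 13 -6 -7
13 -5 -8
12 -4 -8
11 -4 -7
11 -5 -6
12 -6 -6

Derivation:
Center: (12, -5, -7). Add each direction:
  D0: (12, -5, -7) + (1, -1, 0) = (13, -6, -7)
  D1: (12, -5, -7) + (1, 0, -1) = (13, -5, -8)
  D2: (12, -5, -7) + (0, 1, -1) = (12, -4, -8)
  D3: (12, -5, -7) + (-1, 1, 0) = (11, -4, -7)
  D4: (12, -5, -7) + (-1, 0, 1) = (11, -5, -6)
  D5: (12, -5, -7) + (0, -1, 1) = (12, -6, -6)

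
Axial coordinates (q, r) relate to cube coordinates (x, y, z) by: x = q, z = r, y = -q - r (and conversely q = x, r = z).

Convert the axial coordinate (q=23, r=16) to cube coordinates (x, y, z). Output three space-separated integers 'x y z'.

Answer: 23 -39 16

Derivation:
x = q = 23
z = r = 16
y = -x - z = -(23) - (16) = -39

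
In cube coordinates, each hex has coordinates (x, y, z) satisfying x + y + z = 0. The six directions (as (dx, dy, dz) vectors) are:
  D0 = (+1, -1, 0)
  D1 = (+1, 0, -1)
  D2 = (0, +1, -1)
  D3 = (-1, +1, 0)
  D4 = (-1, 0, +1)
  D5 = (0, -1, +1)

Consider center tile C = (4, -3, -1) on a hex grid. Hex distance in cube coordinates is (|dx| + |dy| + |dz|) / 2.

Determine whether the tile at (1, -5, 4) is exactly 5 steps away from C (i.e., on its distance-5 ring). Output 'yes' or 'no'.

Answer: yes

Derivation:
|px - cx| = |1 - 4| = 3
|py - cy| = |-5 - (-3)| = 2
|pz - cz| = |4 - (-1)| = 5
distance = (3+2+5)/2 = 10/2 = 5
radius = 5; distance == radius -> yes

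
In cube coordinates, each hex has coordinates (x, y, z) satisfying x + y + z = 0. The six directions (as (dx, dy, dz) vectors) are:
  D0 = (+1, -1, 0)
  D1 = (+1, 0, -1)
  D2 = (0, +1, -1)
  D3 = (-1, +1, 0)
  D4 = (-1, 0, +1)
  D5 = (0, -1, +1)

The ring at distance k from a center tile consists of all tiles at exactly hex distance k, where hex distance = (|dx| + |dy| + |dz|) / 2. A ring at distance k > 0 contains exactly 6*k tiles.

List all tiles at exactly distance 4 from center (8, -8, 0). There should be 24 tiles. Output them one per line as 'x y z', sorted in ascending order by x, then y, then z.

Answer: 4 -8 4
4 -7 3
4 -6 2
4 -5 1
4 -4 0
5 -9 4
5 -4 -1
6 -10 4
6 -4 -2
7 -11 4
7 -4 -3
8 -12 4
8 -4 -4
9 -12 3
9 -5 -4
10 -12 2
10 -6 -4
11 -12 1
11 -7 -4
12 -12 0
12 -11 -1
12 -10 -2
12 -9 -3
12 -8 -4

Derivation:
Walk ring at distance 4 from (8, -8, 0):
Start at center + D4*4 = (4, -8, 4)
  hex 0: (4, -8, 4)
  hex 1: (5, -9, 4)
  hex 2: (6, -10, 4)
  hex 3: (7, -11, 4)
  hex 4: (8, -12, 4)
  hex 5: (9, -12, 3)
  hex 6: (10, -12, 2)
  hex 7: (11, -12, 1)
  hex 8: (12, -12, 0)
  hex 9: (12, -11, -1)
  hex 10: (12, -10, -2)
  hex 11: (12, -9, -3)
  hex 12: (12, -8, -4)
  hex 13: (11, -7, -4)
  hex 14: (10, -6, -4)
  hex 15: (9, -5, -4)
  hex 16: (8, -4, -4)
  hex 17: (7, -4, -3)
  hex 18: (6, -4, -2)
  hex 19: (5, -4, -1)
  hex 20: (4, -4, 0)
  hex 21: (4, -5, 1)
  hex 22: (4, -6, 2)
  hex 23: (4, -7, 3)
Sorted: 24 hexes.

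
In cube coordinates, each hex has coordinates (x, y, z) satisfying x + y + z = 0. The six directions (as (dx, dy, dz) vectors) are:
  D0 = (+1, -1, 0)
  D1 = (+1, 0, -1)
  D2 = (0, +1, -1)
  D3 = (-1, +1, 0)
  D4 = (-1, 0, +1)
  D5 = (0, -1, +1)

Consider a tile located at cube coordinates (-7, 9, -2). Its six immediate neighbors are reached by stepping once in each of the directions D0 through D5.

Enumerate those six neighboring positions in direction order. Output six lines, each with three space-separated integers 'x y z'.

Answer: -6 8 -2
-6 9 -3
-7 10 -3
-8 10 -2
-8 9 -1
-7 8 -1

Derivation:
Center: (-7, 9, -2). Add each direction:
  D0: (-7, 9, -2) + (1, -1, 0) = (-6, 8, -2)
  D1: (-7, 9, -2) + (1, 0, -1) = (-6, 9, -3)
  D2: (-7, 9, -2) + (0, 1, -1) = (-7, 10, -3)
  D3: (-7, 9, -2) + (-1, 1, 0) = (-8, 10, -2)
  D4: (-7, 9, -2) + (-1, 0, 1) = (-8, 9, -1)
  D5: (-7, 9, -2) + (0, -1, 1) = (-7, 8, -1)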